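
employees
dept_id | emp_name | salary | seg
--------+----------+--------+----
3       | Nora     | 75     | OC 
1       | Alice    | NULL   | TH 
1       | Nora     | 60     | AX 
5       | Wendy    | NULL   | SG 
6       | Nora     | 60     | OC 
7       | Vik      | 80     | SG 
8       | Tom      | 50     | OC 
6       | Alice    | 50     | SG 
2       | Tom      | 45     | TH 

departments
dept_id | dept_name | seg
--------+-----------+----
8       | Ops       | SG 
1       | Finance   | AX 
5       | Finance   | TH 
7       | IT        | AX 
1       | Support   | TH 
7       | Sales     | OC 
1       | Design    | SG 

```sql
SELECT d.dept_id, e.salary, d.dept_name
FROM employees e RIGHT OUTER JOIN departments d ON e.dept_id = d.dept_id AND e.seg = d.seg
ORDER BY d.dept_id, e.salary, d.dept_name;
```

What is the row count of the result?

RIGHT JOIN keeps every row from `departments`; unmatched rows get NULL for `employees`'s columns.
Matching on e.dept_id = d.dept_id AND e.seg = d.seg.
Matched pairs: 2; unmatched d rows kept: 5.
Total: 2 matched + 5 padded = 7 rows.

7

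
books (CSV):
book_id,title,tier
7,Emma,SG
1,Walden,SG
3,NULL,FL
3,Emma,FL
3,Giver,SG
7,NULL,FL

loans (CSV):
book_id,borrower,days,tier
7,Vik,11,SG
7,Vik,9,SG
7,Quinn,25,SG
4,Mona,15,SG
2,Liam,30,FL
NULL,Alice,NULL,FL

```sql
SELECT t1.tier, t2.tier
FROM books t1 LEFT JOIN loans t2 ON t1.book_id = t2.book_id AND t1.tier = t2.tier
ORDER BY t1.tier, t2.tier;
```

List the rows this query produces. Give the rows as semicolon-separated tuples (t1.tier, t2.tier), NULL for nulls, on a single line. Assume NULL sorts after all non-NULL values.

(FL, NULL); (FL, NULL); (FL, NULL); (SG, SG); (SG, SG); (SG, SG); (SG, NULL); (SG, NULL)

LEFT JOIN keeps every row from `books`; unmatched rows get NULL for `loans`'s columns.
Matching on t1.book_id = t2.book_id AND t1.tier = t2.tier. A NULL in a compared column never satisfies the condition.
Matched pairs: 3; unmatched t1 rows kept: 5.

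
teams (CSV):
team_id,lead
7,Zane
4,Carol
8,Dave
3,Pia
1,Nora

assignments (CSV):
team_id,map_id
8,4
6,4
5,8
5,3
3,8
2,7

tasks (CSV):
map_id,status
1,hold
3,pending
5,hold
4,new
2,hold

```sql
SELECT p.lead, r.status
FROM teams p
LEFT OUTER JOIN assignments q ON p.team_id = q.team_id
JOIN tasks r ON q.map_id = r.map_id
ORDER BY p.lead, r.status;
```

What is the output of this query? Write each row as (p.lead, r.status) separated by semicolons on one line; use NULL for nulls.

(Dave, new)

Joins associate left-to-right: teams LEFT JOIN assignments on team_id gives 5 intermediate row(s).
Then INNER JOIN `tasks r` on map_id: keep only rows whose q.map_id appears in r.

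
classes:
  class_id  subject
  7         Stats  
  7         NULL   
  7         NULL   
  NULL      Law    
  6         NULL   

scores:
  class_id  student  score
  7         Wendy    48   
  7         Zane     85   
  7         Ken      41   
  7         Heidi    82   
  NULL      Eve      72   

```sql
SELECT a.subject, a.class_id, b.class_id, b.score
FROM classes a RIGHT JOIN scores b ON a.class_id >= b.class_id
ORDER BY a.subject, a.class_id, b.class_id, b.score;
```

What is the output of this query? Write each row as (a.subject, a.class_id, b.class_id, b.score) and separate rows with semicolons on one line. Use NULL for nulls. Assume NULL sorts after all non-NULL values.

(Stats, 7, 7, 41); (Stats, 7, 7, 48); (Stats, 7, 7, 82); (Stats, 7, 7, 85); (NULL, 7, 7, 41); (NULL, 7, 7, 41); (NULL, 7, 7, 48); (NULL, 7, 7, 48); (NULL, 7, 7, 82); (NULL, 7, 7, 82); (NULL, 7, 7, 85); (NULL, 7, 7, 85); (NULL, NULL, NULL, 72)

RIGHT JOIN keeps every row from `scores`; unmatched rows get NULL for `classes`'s columns.
Matching on a.class_id >= b.class_id. A NULL in a compared column never satisfies the condition.
- a row (class_id=7): matches 4 b row(s) → 4 output row(s).
- a row (class_id=7): matches 4 b row(s) → 4 output row(s).
- a row (class_id=7): matches 4 b row(s) → 4 output row(s).
- a row (class_id=NULL): no match.
- a row (class_id=6): no match.
- 1 row(s) from b found no a partner → padded with NULL.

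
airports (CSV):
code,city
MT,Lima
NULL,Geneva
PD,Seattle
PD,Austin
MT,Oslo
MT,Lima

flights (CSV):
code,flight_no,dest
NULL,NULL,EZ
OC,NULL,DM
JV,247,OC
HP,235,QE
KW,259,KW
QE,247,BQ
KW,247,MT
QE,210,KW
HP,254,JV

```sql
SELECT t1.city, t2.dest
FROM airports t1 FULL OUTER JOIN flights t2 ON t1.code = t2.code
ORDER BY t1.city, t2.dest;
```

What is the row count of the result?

FULL OUTER JOIN keeps every row from both sides; unmatched rows get NULL for the other side's columns.
Matching on t1.code = t2.code. A NULL in a compared column never satisfies the condition.
- t1 row (code=MT): no match → kept, t2 columns NULL.
- t1 row (code=NULL): no match → kept, t2 columns NULL.
- t1 row (code=PD): no match → kept, t2 columns NULL.
- t1 row (code=PD): no match → kept, t2 columns NULL.
- t1 row (code=MT): no match → kept, t2 columns NULL.
- t1 row (code=MT): no match → kept, t2 columns NULL.
- 9 row(s) from t2 found no t1 partner → padded with NULL.
Total: 0 matched + 15 padded = 15 rows.

15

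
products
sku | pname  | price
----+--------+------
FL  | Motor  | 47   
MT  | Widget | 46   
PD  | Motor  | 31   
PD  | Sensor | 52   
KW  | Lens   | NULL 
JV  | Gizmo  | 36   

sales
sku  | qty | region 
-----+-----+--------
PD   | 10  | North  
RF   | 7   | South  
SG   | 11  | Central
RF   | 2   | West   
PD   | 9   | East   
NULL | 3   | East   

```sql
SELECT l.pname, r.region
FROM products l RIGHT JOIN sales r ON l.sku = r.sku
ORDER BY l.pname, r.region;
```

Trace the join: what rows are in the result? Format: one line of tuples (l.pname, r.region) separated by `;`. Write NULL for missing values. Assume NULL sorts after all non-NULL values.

(Motor, East); (Motor, North); (Sensor, East); (Sensor, North); (NULL, Central); (NULL, East); (NULL, South); (NULL, West)

RIGHT JOIN keeps every row from `sales`; unmatched rows get NULL for `products`'s columns.
Matching on l.sku = r.sku. A NULL in a compared column never satisfies the condition.
Matched pairs: 4; unmatched r rows kept: 4.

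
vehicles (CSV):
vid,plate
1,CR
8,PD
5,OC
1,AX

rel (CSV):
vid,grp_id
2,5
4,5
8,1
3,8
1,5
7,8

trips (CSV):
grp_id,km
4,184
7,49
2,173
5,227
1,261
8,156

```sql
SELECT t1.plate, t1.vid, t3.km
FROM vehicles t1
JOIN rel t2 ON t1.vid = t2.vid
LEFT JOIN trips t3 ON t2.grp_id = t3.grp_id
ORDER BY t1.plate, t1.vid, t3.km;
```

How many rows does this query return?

3

Step 1 — t1 INNER JOIN t2 on vid → 3 row(s).
Then LEFT JOIN `trips t3` on grp_id: each of those 3 rows is kept; rows whose t2.grp_id has no match in t3 get NULL for t3's columns.
Result: 3 row(s).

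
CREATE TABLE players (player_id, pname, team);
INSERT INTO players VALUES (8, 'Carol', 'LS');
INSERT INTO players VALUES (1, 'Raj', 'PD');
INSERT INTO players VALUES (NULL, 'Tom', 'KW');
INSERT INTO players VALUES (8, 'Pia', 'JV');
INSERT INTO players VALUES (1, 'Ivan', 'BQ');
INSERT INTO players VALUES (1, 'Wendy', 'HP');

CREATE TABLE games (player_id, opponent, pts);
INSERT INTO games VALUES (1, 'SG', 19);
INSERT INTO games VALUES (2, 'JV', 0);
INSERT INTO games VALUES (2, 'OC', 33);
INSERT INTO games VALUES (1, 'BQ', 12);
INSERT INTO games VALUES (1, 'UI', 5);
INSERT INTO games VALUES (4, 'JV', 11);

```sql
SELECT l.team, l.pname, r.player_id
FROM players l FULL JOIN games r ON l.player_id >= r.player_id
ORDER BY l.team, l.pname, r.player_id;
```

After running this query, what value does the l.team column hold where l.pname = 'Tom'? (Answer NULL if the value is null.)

FULL OUTER JOIN keeps every row from both sides; unmatched rows get NULL for the other side's columns.
Matching on l.player_id >= r.player_id. A NULL in a compared column never satisfies the condition.
Matched pairs: 21; unmatched l rows kept: 1; unmatched r rows kept: 0.

KW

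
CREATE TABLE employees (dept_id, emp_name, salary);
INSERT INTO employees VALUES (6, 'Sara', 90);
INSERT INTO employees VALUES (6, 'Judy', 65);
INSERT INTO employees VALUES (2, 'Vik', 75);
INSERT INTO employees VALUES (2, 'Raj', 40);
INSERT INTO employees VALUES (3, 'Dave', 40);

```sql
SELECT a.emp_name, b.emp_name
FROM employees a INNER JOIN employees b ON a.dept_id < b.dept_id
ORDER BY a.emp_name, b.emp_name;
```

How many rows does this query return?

8

INNER JOIN keeps only pairs where the ON condition holds.
Matching on a.dept_id < b.dept_id.
- a (dept_id=6) has no partner → excluded.
- a (dept_id=6) has no partner → excluded.
- a (dept_id=2) pairs with 3 row(s) of b.
- a (dept_id=2) pairs with 3 row(s) of b.
- a (dept_id=3) pairs with 2 row(s) of b.
Total: 8 rows.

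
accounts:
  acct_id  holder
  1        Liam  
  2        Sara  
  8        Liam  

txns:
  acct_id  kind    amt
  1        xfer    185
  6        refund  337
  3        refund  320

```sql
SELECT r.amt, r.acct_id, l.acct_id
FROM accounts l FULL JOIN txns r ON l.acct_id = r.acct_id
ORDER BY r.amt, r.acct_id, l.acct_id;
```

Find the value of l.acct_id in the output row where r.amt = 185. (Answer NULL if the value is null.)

1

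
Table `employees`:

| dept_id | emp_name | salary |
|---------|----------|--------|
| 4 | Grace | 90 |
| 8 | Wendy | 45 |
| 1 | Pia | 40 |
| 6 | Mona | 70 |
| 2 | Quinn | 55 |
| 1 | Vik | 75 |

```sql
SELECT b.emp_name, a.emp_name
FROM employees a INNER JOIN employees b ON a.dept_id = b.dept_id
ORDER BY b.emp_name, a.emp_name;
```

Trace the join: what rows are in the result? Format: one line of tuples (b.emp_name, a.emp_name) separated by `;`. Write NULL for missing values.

INNER JOIN keeps only pairs where the ON condition holds.
Matching on a.dept_id = b.dept_id.
- dept_id=4: 1 matching b row(s), so 1 row(s) emitted.
- dept_id=8: 1 matching b row(s), so 1 row(s) emitted.
- dept_id=1: 2 matching b row(s), so 2 row(s) emitted.
- dept_id=6: 1 matching b row(s), so 1 row(s) emitted.
- dept_id=2: 1 matching b row(s), so 1 row(s) emitted.
- dept_id=1: 2 matching b row(s), so 2 row(s) emitted.
After projecting and ordering:
b.emp_name | a.emp_name
Grace | Grace
Mona | Mona
Pia | Pia
Pia | Vik
Quinn | Quinn
Vik | Pia
Vik | Vik
Wendy | Wendy

(Grace, Grace); (Mona, Mona); (Pia, Pia); (Pia, Vik); (Quinn, Quinn); (Vik, Pia); (Vik, Vik); (Wendy, Wendy)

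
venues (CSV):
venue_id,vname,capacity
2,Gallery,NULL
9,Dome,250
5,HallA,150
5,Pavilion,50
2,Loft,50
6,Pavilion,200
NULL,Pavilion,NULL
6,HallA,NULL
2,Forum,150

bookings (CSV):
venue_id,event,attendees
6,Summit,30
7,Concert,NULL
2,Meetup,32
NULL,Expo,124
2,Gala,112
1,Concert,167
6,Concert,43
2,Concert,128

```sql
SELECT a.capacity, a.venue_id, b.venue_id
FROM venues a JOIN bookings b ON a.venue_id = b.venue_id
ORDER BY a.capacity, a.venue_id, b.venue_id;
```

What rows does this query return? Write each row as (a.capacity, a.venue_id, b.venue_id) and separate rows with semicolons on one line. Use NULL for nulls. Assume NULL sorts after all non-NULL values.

INNER JOIN keeps only pairs where the ON condition holds.
Matching on a.venue_id = b.venue_id. A NULL in a compared column never satisfies the condition.
- a row (venue_id=2): matches 3 b row(s) → 3 output row(s).
- a row (venue_id=9): no match → dropped.
- a row (venue_id=5): no match → dropped.
- a row (venue_id=5): no match → dropped.
- a row (venue_id=2): matches 3 b row(s) → 3 output row(s).
- a row (venue_id=6): matches 2 b row(s) → 2 output row(s).
- a row (venue_id=NULL): no match → dropped.
- a row (venue_id=6): matches 2 b row(s) → 2 output row(s).
- a row (venue_id=2): matches 3 b row(s) → 3 output row(s).

(50, 2, 2); (50, 2, 2); (50, 2, 2); (150, 2, 2); (150, 2, 2); (150, 2, 2); (200, 6, 6); (200, 6, 6); (NULL, 2, 2); (NULL, 2, 2); (NULL, 2, 2); (NULL, 6, 6); (NULL, 6, 6)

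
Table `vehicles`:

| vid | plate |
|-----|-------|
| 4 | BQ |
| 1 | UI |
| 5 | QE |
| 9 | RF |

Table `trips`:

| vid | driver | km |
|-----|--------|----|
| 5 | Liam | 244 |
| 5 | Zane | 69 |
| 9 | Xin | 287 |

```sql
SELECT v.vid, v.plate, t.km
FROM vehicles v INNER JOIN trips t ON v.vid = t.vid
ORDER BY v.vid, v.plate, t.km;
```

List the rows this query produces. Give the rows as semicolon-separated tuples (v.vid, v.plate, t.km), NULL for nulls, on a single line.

(5, QE, 69); (5, QE, 244); (9, RF, 287)

INNER JOIN keeps only pairs where the ON condition holds.
Matching on v.vid = t.vid.
Matched pairs: 3.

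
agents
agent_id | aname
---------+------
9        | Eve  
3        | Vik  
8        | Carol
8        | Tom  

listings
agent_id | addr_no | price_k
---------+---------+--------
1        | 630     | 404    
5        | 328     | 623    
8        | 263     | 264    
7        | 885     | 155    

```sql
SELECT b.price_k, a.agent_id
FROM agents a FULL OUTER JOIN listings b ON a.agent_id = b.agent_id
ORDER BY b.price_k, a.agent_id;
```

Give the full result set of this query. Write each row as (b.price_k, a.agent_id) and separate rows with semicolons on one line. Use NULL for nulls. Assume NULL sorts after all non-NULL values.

(155, NULL); (264, 8); (264, 8); (404, NULL); (623, NULL); (NULL, 3); (NULL, 9)

FULL OUTER JOIN keeps every row from both sides; unmatched rows get NULL for the other side's columns.
Matching on a.agent_id = b.agent_id.
- a[0] agent_id=9 → no match; kept with NULLs on the b side.
- a[1] agent_id=3 → no match; kept with NULLs on the b side.
- a[2] agent_id=8 → 1 match(es) in b → 1 row(s).
- a[3] agent_id=8 → 1 match(es) in b → 1 row(s).
- plus 3 unmatched b row(s), each kept with NULL a columns.
After projecting and ordering:
b.price_k | a.agent_id
155 | NULL
264 | 8
264 | 8
404 | NULL
623 | NULL
NULL | 3
NULL | 9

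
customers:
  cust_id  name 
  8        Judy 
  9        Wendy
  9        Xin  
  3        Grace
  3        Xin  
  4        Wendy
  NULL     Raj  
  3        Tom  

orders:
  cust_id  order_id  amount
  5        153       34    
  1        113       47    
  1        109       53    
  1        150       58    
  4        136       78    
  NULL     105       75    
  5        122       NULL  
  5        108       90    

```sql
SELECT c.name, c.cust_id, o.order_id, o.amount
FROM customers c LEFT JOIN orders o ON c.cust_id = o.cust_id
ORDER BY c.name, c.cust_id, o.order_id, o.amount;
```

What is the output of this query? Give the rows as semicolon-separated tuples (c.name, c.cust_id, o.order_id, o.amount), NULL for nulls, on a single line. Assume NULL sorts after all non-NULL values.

(Grace, 3, NULL, NULL); (Judy, 8, NULL, NULL); (Raj, NULL, NULL, NULL); (Tom, 3, NULL, NULL); (Wendy, 4, 136, 78); (Wendy, 9, NULL, NULL); (Xin, 3, NULL, NULL); (Xin, 9, NULL, NULL)

LEFT JOIN keeps every row from `customers`; unmatched rows get NULL for `orders`'s columns.
Matching on c.cust_id = o.cust_id. A NULL in a compared column never satisfies the condition.
Matched pairs: 1; unmatched c rows kept: 7.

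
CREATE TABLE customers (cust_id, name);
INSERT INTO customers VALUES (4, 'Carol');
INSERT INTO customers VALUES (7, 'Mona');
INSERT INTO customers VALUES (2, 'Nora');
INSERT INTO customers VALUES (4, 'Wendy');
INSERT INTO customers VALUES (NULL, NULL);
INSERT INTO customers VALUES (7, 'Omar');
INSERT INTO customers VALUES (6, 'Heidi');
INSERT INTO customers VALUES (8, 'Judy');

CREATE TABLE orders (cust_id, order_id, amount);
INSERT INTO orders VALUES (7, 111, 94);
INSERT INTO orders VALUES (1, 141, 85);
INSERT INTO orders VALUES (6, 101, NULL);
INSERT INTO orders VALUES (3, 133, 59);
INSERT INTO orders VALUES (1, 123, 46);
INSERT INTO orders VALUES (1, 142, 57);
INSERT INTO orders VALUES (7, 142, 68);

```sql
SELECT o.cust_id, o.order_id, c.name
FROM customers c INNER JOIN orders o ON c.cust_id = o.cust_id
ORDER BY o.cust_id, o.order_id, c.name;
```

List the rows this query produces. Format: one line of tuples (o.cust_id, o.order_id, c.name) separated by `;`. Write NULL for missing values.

(6, 101, Heidi); (7, 111, Mona); (7, 111, Omar); (7, 142, Mona); (7, 142, Omar)

INNER JOIN keeps only pairs where the ON condition holds.
Matching on c.cust_id = o.cust_id. A NULL in a compared column never satisfies the condition.
- c[0] cust_id=4 → no match; dropped.
- c[1] cust_id=7 → 2 match(es) in o → 2 row(s).
- c[2] cust_id=2 → no match; dropped.
- c[3] cust_id=4 → no match; dropped.
- c[4] cust_id=NULL → no match; dropped.
- c[5] cust_id=7 → 2 match(es) in o → 2 row(s).
- c[6] cust_id=6 → 1 match(es) in o → 1 row(s).
- c[7] cust_id=8 → no match; dropped.
After projecting and ordering:
o.cust_id | o.order_id | c.name
6 | 101 | Heidi
7 | 111 | Mona
7 | 111 | Omar
7 | 142 | Mona
7 | 142 | Omar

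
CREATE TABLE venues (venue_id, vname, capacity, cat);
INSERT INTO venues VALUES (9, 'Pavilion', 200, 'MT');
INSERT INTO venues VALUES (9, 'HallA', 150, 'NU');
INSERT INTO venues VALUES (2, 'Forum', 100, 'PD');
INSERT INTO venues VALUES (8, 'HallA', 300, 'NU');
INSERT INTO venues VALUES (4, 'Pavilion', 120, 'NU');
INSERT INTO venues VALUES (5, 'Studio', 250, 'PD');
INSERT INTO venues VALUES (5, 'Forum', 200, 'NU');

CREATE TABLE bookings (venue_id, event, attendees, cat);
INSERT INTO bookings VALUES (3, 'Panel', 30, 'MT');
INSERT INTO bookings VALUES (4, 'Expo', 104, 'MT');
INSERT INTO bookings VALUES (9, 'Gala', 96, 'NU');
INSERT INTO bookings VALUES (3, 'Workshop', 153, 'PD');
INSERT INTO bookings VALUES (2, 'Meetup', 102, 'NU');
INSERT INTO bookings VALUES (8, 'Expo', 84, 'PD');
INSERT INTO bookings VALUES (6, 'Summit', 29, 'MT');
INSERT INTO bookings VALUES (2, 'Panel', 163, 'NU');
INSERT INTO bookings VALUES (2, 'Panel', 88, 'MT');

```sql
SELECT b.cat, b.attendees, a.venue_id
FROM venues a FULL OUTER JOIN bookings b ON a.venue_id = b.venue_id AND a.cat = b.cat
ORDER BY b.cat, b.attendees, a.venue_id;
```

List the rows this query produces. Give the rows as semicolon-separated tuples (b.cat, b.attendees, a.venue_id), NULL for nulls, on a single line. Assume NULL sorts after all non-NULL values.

(MT, 29, NULL); (MT, 30, NULL); (MT, 88, NULL); (MT, 104, NULL); (NU, 96, 9); (NU, 102, NULL); (NU, 163, NULL); (PD, 84, NULL); (PD, 153, NULL); (NULL, NULL, 2); (NULL, NULL, 4); (NULL, NULL, 5); (NULL, NULL, 5); (NULL, NULL, 8); (NULL, NULL, 9)

FULL OUTER JOIN keeps every row from both sides; unmatched rows get NULL for the other side's columns.
Matching on a.venue_id = b.venue_id AND a.cat = b.cat.
- a row (venue_id=9, cat=MT): no match → kept, b columns NULL.
- a row (venue_id=9, cat=NU): matches 1 b row(s) → 1 output row(s).
- a row (venue_id=2, cat=PD): no match → kept, b columns NULL.
- a row (venue_id=8, cat=NU): no match → kept, b columns NULL.
- a row (venue_id=4, cat=NU): no match → kept, b columns NULL.
- a row (venue_id=5, cat=PD): no match → kept, b columns NULL.
- a row (venue_id=5, cat=NU): no match → kept, b columns NULL.
- 8 row(s) from b found no a partner → padded with NULL.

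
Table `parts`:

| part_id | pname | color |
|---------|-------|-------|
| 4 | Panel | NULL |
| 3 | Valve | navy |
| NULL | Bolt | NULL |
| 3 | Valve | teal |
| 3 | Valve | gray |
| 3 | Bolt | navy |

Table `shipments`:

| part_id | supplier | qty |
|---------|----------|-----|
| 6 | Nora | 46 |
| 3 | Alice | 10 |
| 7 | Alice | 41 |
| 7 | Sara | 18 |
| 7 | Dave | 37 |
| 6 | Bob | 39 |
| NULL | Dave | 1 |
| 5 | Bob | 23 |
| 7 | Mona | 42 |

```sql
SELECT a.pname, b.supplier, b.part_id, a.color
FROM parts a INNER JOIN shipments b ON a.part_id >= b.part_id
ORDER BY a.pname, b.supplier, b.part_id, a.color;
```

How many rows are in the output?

5

INNER JOIN keeps only pairs where the ON condition holds.
Matching on a.part_id >= b.part_id. A NULL in a compared column never satisfies the condition.
- a row (part_id=4): matches 1 b row(s) → 1 output row(s).
- a row (part_id=3): matches 1 b row(s) → 1 output row(s).
- a row (part_id=NULL): no match → dropped.
- a row (part_id=3): matches 1 b row(s) → 1 output row(s).
- a row (part_id=3): matches 1 b row(s) → 1 output row(s).
- a row (part_id=3): matches 1 b row(s) → 1 output row(s).
Total: 5 rows.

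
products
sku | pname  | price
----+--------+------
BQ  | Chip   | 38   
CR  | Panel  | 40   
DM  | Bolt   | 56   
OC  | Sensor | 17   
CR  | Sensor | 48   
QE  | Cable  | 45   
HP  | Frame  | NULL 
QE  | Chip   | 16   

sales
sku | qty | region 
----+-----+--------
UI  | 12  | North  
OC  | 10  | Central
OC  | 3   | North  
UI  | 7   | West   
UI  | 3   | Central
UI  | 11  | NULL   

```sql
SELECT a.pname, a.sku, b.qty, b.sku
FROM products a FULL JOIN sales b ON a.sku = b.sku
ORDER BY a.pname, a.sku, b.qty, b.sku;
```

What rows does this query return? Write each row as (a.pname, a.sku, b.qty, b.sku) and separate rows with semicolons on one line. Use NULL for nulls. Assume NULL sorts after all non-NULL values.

FULL OUTER JOIN keeps every row from both sides; unmatched rows get NULL for the other side's columns.
Matching on a.sku = b.sku.
- sku=BQ: no b row matches, row kept with b columns NULL.
- sku=CR: no b row matches, row kept with b columns NULL.
- sku=DM: no b row matches, row kept with b columns NULL.
- sku=OC: 2 matching b row(s), so 2 row(s) emitted.
- sku=CR: no b row matches, row kept with b columns NULL.
- sku=QE: no b row matches, row kept with b columns NULL.
- sku=HP: no b row matches, row kept with b columns NULL.
- sku=QE: no b row matches, row kept with b columns NULL.
- 4 row(s) from b found no a partner → padded with NULL.

(Bolt, DM, NULL, NULL); (Cable, QE, NULL, NULL); (Chip, BQ, NULL, NULL); (Chip, QE, NULL, NULL); (Frame, HP, NULL, NULL); (Panel, CR, NULL, NULL); (Sensor, CR, NULL, NULL); (Sensor, OC, 3, OC); (Sensor, OC, 10, OC); (NULL, NULL, 3, UI); (NULL, NULL, 7, UI); (NULL, NULL, 11, UI); (NULL, NULL, 12, UI)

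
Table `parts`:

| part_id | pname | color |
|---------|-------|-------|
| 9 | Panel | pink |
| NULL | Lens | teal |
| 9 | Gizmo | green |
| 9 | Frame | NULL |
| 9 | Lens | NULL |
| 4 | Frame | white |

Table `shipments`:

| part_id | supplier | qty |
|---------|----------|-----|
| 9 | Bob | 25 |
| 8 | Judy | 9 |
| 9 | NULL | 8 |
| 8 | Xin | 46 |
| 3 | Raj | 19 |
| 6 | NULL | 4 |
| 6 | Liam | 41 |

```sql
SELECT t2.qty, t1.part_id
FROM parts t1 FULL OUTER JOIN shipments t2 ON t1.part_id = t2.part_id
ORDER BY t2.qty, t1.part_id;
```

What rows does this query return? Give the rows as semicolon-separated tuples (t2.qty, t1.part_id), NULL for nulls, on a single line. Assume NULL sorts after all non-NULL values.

(4, NULL); (8, 9); (8, 9); (8, 9); (8, 9); (9, NULL); (19, NULL); (25, 9); (25, 9); (25, 9); (25, 9); (41, NULL); (46, NULL); (NULL, 4); (NULL, NULL)

FULL OUTER JOIN keeps every row from both sides; unmatched rows get NULL for the other side's columns.
Matching on t1.part_id = t2.part_id. A NULL in a compared column never satisfies the condition.
- t1[0] part_id=9 → 2 match(es) in t2 → 2 row(s).
- t1[1] part_id=NULL → no match; kept with NULLs on the t2 side.
- t1[2] part_id=9 → 2 match(es) in t2 → 2 row(s).
- t1[3] part_id=9 → 2 match(es) in t2 → 2 row(s).
- t1[4] part_id=9 → 2 match(es) in t2 → 2 row(s).
- t1[5] part_id=4 → no match; kept with NULLs on the t2 side.
- 5 t2 row(s) had no t1 match → kept, t1 columns NULL.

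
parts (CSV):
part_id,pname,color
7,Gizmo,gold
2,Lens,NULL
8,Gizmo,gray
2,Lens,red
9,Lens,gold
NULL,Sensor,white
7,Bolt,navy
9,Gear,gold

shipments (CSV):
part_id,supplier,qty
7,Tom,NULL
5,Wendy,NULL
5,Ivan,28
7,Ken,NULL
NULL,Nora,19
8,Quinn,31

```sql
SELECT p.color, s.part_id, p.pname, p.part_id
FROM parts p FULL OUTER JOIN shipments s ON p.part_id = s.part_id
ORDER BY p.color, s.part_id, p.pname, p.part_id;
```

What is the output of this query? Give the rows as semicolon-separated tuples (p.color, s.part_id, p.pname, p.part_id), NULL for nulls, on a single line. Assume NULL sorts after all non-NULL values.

FULL OUTER JOIN keeps every row from both sides; unmatched rows get NULL for the other side's columns.
Matching on p.part_id = s.part_id. A NULL in a compared column never satisfies the condition.
Matched pairs: 5; unmatched p rows kept: 5; unmatched s rows kept: 3.

(gold, 7, Gizmo, 7); (gold, 7, Gizmo, 7); (gold, NULL, Gear, 9); (gold, NULL, Lens, 9); (gray, 8, Gizmo, 8); (navy, 7, Bolt, 7); (navy, 7, Bolt, 7); (red, NULL, Lens, 2); (white, NULL, Sensor, NULL); (NULL, 5, NULL, NULL); (NULL, 5, NULL, NULL); (NULL, NULL, Lens, 2); (NULL, NULL, NULL, NULL)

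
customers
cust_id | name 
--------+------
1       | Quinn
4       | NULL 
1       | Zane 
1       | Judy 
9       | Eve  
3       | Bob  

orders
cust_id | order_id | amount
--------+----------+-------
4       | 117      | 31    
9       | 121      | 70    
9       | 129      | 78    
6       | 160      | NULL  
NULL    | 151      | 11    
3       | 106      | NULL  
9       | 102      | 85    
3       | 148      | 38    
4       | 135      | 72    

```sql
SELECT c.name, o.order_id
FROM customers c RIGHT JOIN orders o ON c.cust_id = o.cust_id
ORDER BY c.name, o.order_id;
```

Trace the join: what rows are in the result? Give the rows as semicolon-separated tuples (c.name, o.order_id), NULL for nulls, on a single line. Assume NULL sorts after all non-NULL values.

RIGHT JOIN keeps every row from `orders`; unmatched rows get NULL for `customers`'s columns.
Matching on c.cust_id = o.cust_id. A NULL in a compared column never satisfies the condition.
- c (cust_id=1) has no partner in o.
- c (cust_id=4) pairs with 2 row(s) of o.
- c (cust_id=1) has no partner in o.
- c (cust_id=1) has no partner in o.
- c (cust_id=9) pairs with 3 row(s) of o.
- c (cust_id=3) pairs with 2 row(s) of o.
- 2 o row(s) had no c match → kept, c columns NULL.
After projecting and ordering:
c.name | o.order_id
Bob | 106
Bob | 148
Eve | 102
Eve | 121
Eve | 129
NULL | 117
NULL | 135
NULL | 151
NULL | 160

(Bob, 106); (Bob, 148); (Eve, 102); (Eve, 121); (Eve, 129); (NULL, 117); (NULL, 135); (NULL, 151); (NULL, 160)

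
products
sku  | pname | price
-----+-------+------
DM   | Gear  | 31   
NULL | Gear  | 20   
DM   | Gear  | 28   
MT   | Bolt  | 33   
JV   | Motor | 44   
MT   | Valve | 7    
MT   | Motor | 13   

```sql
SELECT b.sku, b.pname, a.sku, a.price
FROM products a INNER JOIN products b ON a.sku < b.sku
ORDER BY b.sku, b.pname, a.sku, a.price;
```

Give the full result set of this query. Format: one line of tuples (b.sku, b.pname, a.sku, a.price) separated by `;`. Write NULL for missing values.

INNER JOIN keeps only pairs where the ON condition holds.
Matching on a.sku < b.sku. A NULL in a compared column never satisfies the condition.
Matched pairs: 11.

(JV, Motor, DM, 28); (JV, Motor, DM, 31); (MT, Bolt, DM, 28); (MT, Bolt, DM, 31); (MT, Bolt, JV, 44); (MT, Motor, DM, 28); (MT, Motor, DM, 31); (MT, Motor, JV, 44); (MT, Valve, DM, 28); (MT, Valve, DM, 31); (MT, Valve, JV, 44)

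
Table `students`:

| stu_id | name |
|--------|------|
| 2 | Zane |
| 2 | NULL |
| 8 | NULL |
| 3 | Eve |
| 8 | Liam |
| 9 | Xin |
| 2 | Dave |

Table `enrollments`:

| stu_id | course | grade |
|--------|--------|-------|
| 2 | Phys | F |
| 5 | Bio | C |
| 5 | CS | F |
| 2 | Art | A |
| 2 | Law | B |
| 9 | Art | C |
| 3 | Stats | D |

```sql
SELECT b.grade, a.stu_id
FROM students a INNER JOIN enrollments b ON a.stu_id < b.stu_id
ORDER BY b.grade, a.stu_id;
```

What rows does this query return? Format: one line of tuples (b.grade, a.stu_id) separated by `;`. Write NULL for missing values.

(C, 2); (C, 2); (C, 2); (C, 2); (C, 2); (C, 2); (C, 3); (C, 3); (C, 8); (C, 8); (D, 2); (D, 2); (D, 2); (F, 2); (F, 2); (F, 2); (F, 3)

INNER JOIN keeps only pairs where the ON condition holds.
Matching on a.stu_id < b.stu_id.
Matched pairs: 17.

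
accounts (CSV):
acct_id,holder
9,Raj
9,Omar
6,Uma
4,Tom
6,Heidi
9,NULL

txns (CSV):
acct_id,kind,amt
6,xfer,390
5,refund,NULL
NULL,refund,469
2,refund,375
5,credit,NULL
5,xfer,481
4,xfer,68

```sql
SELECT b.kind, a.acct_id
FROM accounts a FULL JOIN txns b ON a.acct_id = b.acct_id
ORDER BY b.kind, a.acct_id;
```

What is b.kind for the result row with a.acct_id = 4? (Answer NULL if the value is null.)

FULL OUTER JOIN keeps every row from both sides; unmatched rows get NULL for the other side's columns.
Matching on a.acct_id = b.acct_id. A NULL in a compared column never satisfies the condition.
Matched pairs: 3; unmatched a rows kept: 3; unmatched b rows kept: 5.

xfer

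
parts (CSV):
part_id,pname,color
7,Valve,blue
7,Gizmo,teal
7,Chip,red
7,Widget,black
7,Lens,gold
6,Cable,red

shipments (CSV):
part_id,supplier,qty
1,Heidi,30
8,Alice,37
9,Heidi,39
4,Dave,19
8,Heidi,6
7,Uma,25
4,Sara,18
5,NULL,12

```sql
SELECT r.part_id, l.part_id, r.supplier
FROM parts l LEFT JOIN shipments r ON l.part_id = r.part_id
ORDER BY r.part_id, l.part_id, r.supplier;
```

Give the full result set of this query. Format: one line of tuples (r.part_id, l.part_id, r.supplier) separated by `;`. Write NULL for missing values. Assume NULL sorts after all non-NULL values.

LEFT JOIN keeps every row from `parts`; unmatched rows get NULL for `shipments`'s columns.
Matching on l.part_id = r.part_id.
- l row (part_id=7): matches 1 r row(s) → 1 output row(s).
- l row (part_id=7): matches 1 r row(s) → 1 output row(s).
- l row (part_id=7): matches 1 r row(s) → 1 output row(s).
- l row (part_id=7): matches 1 r row(s) → 1 output row(s).
- l row (part_id=7): matches 1 r row(s) → 1 output row(s).
- l row (part_id=6): no match → kept, r columns NULL.
After projecting and ordering:
r.part_id | l.part_id | r.supplier
7 | 7 | Uma
7 | 7 | Uma
7 | 7 | Uma
7 | 7 | Uma
7 | 7 | Uma
NULL | 6 | NULL

(7, 7, Uma); (7, 7, Uma); (7, 7, Uma); (7, 7, Uma); (7, 7, Uma); (NULL, 6, NULL)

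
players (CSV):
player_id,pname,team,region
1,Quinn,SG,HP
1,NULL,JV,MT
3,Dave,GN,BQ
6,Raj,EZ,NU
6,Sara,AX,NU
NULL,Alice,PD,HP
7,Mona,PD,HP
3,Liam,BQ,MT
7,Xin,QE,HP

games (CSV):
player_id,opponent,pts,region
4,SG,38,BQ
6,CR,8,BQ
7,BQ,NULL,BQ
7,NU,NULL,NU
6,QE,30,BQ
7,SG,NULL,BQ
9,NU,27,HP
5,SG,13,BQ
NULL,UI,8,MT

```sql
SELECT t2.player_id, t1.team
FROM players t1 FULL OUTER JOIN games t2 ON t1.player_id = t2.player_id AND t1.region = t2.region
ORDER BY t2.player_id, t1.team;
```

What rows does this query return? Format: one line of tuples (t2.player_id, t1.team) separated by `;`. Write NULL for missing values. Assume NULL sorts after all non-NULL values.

FULL OUTER JOIN keeps every row from both sides; unmatched rows get NULL for the other side's columns.
Matching on t1.player_id = t2.player_id AND t1.region = t2.region. A NULL in a compared column never satisfies the condition.
Matched pairs: 0; unmatched t1 rows kept: 9; unmatched t2 rows kept: 9.

(4, NULL); (5, NULL); (6, NULL); (6, NULL); (7, NULL); (7, NULL); (7, NULL); (9, NULL); (NULL, AX); (NULL, BQ); (NULL, EZ); (NULL, GN); (NULL, JV); (NULL, PD); (NULL, PD); (NULL, QE); (NULL, SG); (NULL, NULL)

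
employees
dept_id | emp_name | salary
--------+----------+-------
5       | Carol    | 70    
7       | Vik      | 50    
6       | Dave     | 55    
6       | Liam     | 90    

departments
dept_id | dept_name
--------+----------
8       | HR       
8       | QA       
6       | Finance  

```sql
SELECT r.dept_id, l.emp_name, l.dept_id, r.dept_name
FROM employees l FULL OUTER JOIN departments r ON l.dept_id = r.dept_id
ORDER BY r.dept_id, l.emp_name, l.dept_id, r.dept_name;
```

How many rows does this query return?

6

FULL OUTER JOIN keeps every row from both sides; unmatched rows get NULL for the other side's columns.
Matching on l.dept_id = r.dept_id.
- l (dept_id=5) has no partner → padded with NULL.
- l (dept_id=7) has no partner → padded with NULL.
- l (dept_id=6) pairs with 1 row(s) of r.
- l (dept_id=6) pairs with 1 row(s) of r.
- 2 r row(s) had no l match → kept, l columns NULL.
Total: 2 matched + 4 padded = 6 rows.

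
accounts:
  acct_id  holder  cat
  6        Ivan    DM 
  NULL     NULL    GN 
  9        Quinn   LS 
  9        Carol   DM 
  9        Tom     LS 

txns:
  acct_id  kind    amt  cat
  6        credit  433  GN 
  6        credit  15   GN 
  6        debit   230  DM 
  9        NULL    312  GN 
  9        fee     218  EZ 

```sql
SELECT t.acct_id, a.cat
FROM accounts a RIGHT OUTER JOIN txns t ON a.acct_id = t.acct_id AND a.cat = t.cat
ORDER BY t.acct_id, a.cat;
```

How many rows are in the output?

5

RIGHT JOIN keeps every row from `txns`; unmatched rows get NULL for `accounts`'s columns.
Matching on a.acct_id = t.acct_id AND a.cat = t.cat. A NULL in a compared column never satisfies the condition.
- a (acct_id=6, cat=DM) pairs with 1 row(s) of t.
- a (acct_id=NULL, cat=GN) has no partner in t.
- a (acct_id=9, cat=LS) has no partner in t.
- a (acct_id=9, cat=DM) has no partner in t.
- a (acct_id=9, cat=LS) has no partner in t.
- 4 row(s) from t found no a partner → padded with NULL.
Total: 1 matched + 4 padded = 5 rows.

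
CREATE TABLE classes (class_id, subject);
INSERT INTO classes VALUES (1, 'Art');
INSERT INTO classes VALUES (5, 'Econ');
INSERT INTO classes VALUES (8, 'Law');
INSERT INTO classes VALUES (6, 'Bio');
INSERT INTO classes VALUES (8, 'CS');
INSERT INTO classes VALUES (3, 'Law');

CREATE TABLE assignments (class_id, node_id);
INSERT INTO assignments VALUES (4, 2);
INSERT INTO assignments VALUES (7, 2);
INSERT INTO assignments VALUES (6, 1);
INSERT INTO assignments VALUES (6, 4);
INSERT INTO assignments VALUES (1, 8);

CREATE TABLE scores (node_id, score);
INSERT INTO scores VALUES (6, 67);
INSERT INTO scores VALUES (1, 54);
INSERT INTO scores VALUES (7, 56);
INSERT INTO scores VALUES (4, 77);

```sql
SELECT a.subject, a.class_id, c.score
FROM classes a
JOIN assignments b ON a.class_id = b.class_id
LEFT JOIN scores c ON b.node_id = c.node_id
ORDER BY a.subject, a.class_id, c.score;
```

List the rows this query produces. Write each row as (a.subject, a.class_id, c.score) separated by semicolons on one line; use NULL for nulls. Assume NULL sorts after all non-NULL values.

(Art, 1, NULL); (Bio, 6, 54); (Bio, 6, 77)

Joins associate left-to-right: classes INNER JOIN assignments on class_id gives 3 intermediate row(s).
Then LEFT JOIN `scores c` on node_id: each of those 3 rows is kept; rows whose b.node_id has no match in c get NULL for c's columns.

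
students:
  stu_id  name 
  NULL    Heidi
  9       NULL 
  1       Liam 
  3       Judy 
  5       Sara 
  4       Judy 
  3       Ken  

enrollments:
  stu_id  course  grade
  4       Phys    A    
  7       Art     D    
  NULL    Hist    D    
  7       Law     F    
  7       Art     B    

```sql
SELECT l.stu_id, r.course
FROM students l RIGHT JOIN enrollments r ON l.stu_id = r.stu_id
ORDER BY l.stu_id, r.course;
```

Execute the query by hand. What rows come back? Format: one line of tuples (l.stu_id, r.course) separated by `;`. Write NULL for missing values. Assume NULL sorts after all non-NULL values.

RIGHT JOIN keeps every row from `enrollments`; unmatched rows get NULL for `students`'s columns.
Matching on l.stu_id = r.stu_id. A NULL in a compared column never satisfies the condition.
Matched pairs: 1; unmatched r rows kept: 4.

(4, Phys); (NULL, Art); (NULL, Art); (NULL, Hist); (NULL, Law)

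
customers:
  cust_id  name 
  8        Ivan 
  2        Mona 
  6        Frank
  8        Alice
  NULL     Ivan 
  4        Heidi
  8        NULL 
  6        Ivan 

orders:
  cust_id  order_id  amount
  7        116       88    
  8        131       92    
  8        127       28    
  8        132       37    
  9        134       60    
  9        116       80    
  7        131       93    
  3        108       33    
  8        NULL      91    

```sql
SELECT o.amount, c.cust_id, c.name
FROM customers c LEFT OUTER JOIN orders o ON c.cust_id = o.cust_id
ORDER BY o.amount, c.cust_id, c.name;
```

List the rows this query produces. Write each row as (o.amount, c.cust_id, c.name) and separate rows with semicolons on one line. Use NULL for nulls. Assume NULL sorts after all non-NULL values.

LEFT JOIN keeps every row from `customers`; unmatched rows get NULL for `orders`'s columns.
Matching on c.cust_id = o.cust_id. A NULL in a compared column never satisfies the condition.
- c row (cust_id=8): matches 4 o row(s) → 4 output row(s).
- c row (cust_id=2): no match → kept, o columns NULL.
- c row (cust_id=6): no match → kept, o columns NULL.
- c row (cust_id=8): matches 4 o row(s) → 4 output row(s).
- c row (cust_id=NULL): no match → kept, o columns NULL.
- c row (cust_id=4): no match → kept, o columns NULL.
- c row (cust_id=8): matches 4 o row(s) → 4 output row(s).
- c row (cust_id=6): no match → kept, o columns NULL.

(28, 8, Alice); (28, 8, Ivan); (28, 8, NULL); (37, 8, Alice); (37, 8, Ivan); (37, 8, NULL); (91, 8, Alice); (91, 8, Ivan); (91, 8, NULL); (92, 8, Alice); (92, 8, Ivan); (92, 8, NULL); (NULL, 2, Mona); (NULL, 4, Heidi); (NULL, 6, Frank); (NULL, 6, Ivan); (NULL, NULL, Ivan)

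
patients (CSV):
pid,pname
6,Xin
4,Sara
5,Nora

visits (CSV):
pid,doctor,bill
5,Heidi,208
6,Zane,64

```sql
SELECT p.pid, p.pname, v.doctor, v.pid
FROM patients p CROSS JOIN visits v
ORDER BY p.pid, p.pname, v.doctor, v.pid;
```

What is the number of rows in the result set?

6

CROSS JOIN pairs every row of `patients` with every row of `visits`: 3 × 2 = 6 rows.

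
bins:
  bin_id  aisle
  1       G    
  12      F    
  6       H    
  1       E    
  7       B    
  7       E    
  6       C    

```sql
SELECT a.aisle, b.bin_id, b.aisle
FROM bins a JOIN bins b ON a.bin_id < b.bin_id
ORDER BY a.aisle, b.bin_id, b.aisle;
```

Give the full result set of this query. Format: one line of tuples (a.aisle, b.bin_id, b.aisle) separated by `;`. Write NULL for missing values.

(B, 12, F); (C, 7, B); (C, 7, E); (C, 12, F); (E, 6, C); (E, 6, H); (E, 7, B); (E, 7, E); (E, 12, F); (E, 12, F); (G, 6, C); (G, 6, H); (G, 7, B); (G, 7, E); (G, 12, F); (H, 7, B); (H, 7, E); (H, 12, F)

INNER JOIN keeps only pairs where the ON condition holds.
Matching on a.bin_id < b.bin_id.
- a[0] bin_id=1 → 5 match(es) in b → 5 row(s).
- a[1] bin_id=12 → no match; dropped.
- a[2] bin_id=6 → 3 match(es) in b → 3 row(s).
- a[3] bin_id=1 → 5 match(es) in b → 5 row(s).
- a[4] bin_id=7 → 1 match(es) in b → 1 row(s).
- a[5] bin_id=7 → 1 match(es) in b → 1 row(s).
- a[6] bin_id=6 → 3 match(es) in b → 3 row(s).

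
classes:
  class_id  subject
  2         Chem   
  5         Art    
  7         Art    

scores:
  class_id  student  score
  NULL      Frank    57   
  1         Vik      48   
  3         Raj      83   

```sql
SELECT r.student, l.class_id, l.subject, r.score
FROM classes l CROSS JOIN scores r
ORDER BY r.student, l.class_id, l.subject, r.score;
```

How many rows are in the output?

9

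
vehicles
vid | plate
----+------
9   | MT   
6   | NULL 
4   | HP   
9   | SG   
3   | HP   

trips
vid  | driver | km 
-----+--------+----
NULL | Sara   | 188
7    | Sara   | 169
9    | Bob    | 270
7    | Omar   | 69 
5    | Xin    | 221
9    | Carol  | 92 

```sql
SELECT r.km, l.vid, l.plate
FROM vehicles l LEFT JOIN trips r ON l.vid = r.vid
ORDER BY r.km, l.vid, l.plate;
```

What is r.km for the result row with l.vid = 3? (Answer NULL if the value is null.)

NULL

LEFT JOIN keeps every row from `vehicles`; unmatched rows get NULL for `trips`'s columns.
Matching on l.vid = r.vid. A NULL in a compared column never satisfies the condition.
Matched pairs: 4; unmatched l rows kept: 3.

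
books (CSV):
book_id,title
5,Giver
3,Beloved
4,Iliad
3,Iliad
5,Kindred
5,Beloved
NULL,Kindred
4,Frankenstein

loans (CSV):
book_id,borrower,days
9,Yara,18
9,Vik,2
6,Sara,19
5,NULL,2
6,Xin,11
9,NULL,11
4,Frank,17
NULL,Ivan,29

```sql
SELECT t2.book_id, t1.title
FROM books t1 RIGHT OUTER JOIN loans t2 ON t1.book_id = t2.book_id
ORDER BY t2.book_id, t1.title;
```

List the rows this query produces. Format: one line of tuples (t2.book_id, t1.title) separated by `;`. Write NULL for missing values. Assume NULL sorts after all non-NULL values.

(4, Frankenstein); (4, Iliad); (5, Beloved); (5, Giver); (5, Kindred); (6, NULL); (6, NULL); (9, NULL); (9, NULL); (9, NULL); (NULL, NULL)

RIGHT JOIN keeps every row from `loans`; unmatched rows get NULL for `books`'s columns.
Matching on t1.book_id = t2.book_id. A NULL in a compared column never satisfies the condition.
- t1 row (book_id=5): matches 1 t2 row(s) → 1 output row(s).
- t1 row (book_id=3): no match.
- t1 row (book_id=4): matches 1 t2 row(s) → 1 output row(s).
- t1 row (book_id=3): no match.
- t1 row (book_id=5): matches 1 t2 row(s) → 1 output row(s).
- t1 row (book_id=5): matches 1 t2 row(s) → 1 output row(s).
- t1 row (book_id=NULL): no match.
- t1 row (book_id=4): matches 1 t2 row(s) → 1 output row(s).
- 6 row(s) from t2 found no t1 partner → padded with NULL.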